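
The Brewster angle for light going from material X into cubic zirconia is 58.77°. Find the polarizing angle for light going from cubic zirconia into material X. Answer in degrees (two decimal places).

θ_B' ≈ 31.23°

tan θ_B' = n₁/n₂ = 1/tan θ_B, so θ_B' = 90° − θ_B.
θ_B' = 90° − 58.77° = 31.23°.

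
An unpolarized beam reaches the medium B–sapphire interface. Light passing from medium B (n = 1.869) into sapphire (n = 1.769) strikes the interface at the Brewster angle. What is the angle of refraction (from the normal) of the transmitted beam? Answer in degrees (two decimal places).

θ_B = arctan(n₂/n₁) = arctan(1.769/1.869) = 43.43°.
At Brewster's angle the reflected and refracted rays are perpendicular, so θ_t = 90° − θ_B = 90° − 43.43° = 46.57°.

θ_t ≈ 46.57°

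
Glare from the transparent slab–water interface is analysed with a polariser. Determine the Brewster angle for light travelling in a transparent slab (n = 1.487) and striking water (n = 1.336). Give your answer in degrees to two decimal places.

At Brewster's angle the reflected and refracted rays are perpendicular, which with Snell's law gives tan θ_B = n₂/n₁.
tan θ_B = n₂/n₁ = 1.336/1.487 = 0.8985. Taking the arctangent, θ_B = 41.94°.

θ_B ≈ 41.94°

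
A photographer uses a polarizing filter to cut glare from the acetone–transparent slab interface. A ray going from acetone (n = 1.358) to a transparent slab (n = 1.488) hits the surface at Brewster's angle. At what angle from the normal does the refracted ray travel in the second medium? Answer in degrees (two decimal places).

θ_B = arctan(n₂/n₁) = arctan(1.488/1.358) = 47.62°.
The refracted ray is perpendicular to the reflected ray, so θ_t = 90° − θ_B = 42.38°.

θ_t ≈ 42.38°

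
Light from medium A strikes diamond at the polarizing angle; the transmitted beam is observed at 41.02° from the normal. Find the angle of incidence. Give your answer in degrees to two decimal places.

θ_B ≈ 48.98°

Since the reflected and refracted rays are at right angles at the polarizing angle, θ_B + θ_t = 90°.
θ_B = 90° − 41.02° = 48.98°.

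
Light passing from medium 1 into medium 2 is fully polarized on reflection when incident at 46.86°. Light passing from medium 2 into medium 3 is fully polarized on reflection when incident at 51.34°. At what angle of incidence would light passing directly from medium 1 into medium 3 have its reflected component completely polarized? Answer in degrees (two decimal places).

tan θ_B(1→2) = n₂/n₁ = tan 46.86° = 1.0671.
tan θ_B(2→3) = n₃/n₂ = tan 51.34° = 1.2500.
So n₃/n₁ = (n₂/n₁)(n₃/n₂) = 1.0671 × 1.2500 = 1.3339.
θ_B(1→3) = arctan(1.3339) = 53.14°.

θ_B ≈ 53.14°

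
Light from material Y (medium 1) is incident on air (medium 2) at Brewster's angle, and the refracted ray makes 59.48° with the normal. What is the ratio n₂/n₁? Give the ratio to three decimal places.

n₂/n₁ ≈ 0.590

At Brewster incidence θ_B = 90° − θ_t = 90° − 59.48° = 30.52°.
tan θ_B = n₂/n₁, so n₂/n₁ = tan 30.52° = 0.590.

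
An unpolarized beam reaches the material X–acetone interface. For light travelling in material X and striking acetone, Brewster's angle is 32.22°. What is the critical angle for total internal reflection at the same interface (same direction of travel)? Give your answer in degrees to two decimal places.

θ_c ≈ 39.07°

From Brewster, n₂/n₁ = tan θ_B = tan 32.22° = 0.6302.
Then sin θ_c = n₂/n₁ = 0.6302, so θ_c = arcsin 0.6302 = 39.07°.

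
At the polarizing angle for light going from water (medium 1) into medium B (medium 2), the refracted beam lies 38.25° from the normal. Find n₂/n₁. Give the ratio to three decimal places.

n₂/n₁ ≈ 1.268

θ_B + θ_t = 90°, so θ_B = 90° − 38.25° = 51.75°.
tan θ_B = n₂/n₁, so n₂/n₁ = tan 51.75° = 1.268.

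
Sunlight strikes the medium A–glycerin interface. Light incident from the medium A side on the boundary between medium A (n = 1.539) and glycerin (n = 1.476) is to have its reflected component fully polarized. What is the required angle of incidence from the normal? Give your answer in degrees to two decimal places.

θ_B ≈ 43.80°

Here n₂/n₁ = 1.476/1.539 = 0.9591, and Brewster's law gives tan θ_B = n₂/n₁.
θ_B = arctan(0.9591) = 43.80°.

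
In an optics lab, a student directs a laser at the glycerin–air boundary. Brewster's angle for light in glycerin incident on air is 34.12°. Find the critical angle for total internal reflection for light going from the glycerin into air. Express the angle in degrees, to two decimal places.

tan θ_B = n₂/n₁ = tan 34.12° = 0.6776.
Total internal reflection: sin θ_c = n₂/n₁ = 0.6776.
θ_c = arcsin(0.6776) = 42.65°.

θ_c ≈ 42.65°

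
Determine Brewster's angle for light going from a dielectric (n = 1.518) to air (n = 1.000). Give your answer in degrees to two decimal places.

Brewster's condition: tan θ_B = n₂/n₁ = 1.000/1.518 = 0.6588.
θ_B = arctan(0.6588) = 33.38°.

θ_B ≈ 33.38°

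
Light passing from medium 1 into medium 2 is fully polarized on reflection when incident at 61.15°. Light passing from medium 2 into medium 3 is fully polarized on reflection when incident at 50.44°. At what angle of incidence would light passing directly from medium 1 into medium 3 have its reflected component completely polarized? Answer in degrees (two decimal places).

tan θ_B(1→2) = n₂/n₁ = tan 61.15° = 1.8152.
tan θ_B(2→3) = n₃/n₂ = tan 50.44° = 1.2105.
Multiplying, n₃/n₁ = 1.8152 × 1.2105 = 2.1974, and θ_B(1→3) = arctan 2.1974 = 65.53°.

θ_B ≈ 65.53°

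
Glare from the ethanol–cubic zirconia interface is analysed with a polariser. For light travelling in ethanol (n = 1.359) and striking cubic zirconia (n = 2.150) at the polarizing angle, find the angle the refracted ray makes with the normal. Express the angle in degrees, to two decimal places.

tan θ_B = n₂/n₁ = 2.150/1.359 = 1.5820, so θ_B = 57.70°.
Since θ_B + θ_t = 90° at Brewster incidence, θ_t = 90° − 57.70° = 32.30°.

θ_t ≈ 32.30°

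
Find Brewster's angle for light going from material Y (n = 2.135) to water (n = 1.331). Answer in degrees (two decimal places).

θ_B ≈ 31.94°

Here n₂/n₁ = 1.331/2.135 = 0.6234, and Brewster's law gives tan θ_B = n₂/n₁.
θ_B = arctan(0.6234) = 31.94°.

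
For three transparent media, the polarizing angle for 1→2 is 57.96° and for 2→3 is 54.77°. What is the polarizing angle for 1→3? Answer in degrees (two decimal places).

θ_B ≈ 66.16°

Each Brewster angle gives a ratio: n₂/n₁ = tan 57.96° = 1.5979, n₃/n₂ = tan 54.77° = 1.4160.
So n₃/n₁ = (n₂/n₁)(n₃/n₂) = 1.5979 × 1.4160 = 2.2626.
θ_B(1→3) = arctan(2.2626) = 66.16°.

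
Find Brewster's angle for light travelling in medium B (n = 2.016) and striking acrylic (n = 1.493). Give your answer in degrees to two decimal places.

θ_B ≈ 36.52°

The reflected p-component vanishes when tan θ_B = n₂/n₁.
Here n₂/n₁ = 1.493/2.016 = 0.7406, and Brewster's law gives tan θ_B = n₂/n₁.
θ_B = arctan(0.7406) = 36.52°.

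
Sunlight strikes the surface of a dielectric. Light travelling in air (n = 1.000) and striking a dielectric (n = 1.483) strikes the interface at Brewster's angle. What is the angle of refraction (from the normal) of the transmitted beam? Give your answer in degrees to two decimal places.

First find Brewster's angle: tan θ_B = 1.483/1.000 = 1.4830, giving θ_B = 56.01°.
The refracted ray is perpendicular to the reflected ray, so θ_t = 90° − θ_B = 33.99°.

θ_t ≈ 33.99°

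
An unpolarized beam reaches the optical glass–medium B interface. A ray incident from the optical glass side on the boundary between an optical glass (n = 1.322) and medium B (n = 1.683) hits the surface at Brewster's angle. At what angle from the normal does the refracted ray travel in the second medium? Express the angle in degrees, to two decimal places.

θ_t ≈ 38.15°

θ_B = arctan(n₂/n₁) = arctan(1.683/1.322) = 51.85°.
At Brewster's angle the reflected and refracted rays are perpendicular, so θ_t = 90° − θ_B = 90° − 51.85° = 38.15°.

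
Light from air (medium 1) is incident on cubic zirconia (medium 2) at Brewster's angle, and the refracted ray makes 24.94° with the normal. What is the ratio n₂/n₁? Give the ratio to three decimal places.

At Brewster incidence θ_B = 90° − θ_t = 90° − 24.94° = 65.06°.
Then n₂/n₁ = tan θ_B = tan 65.06° = 2.150.

n₂/n₁ ≈ 2.150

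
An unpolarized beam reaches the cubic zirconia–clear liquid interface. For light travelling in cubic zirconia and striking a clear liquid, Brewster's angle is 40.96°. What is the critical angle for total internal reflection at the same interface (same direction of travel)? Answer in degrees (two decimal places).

n₂/n₁ = tan 40.96° = 0.8681; the critical angle satisfies sin θ_c = n₂/n₁.
θ_c = arcsin(0.8681) = 60.23°.

θ_c ≈ 60.23°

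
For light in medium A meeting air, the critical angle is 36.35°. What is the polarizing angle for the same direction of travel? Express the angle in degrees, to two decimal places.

θ_B ≈ 30.66°

At the critical angle sin θ_c = n₂/n₁, giving n₂/n₁ = sin 36.35° = 0.5927.
Then tan θ_B = n₂/n₁ = 0.5927, so θ_B = arctan 0.5927 = 30.66°.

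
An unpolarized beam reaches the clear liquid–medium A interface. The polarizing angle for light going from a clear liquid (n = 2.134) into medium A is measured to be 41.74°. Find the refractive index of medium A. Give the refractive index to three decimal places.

Full polarization of the reflected beam means tan θ_B = n₂/n₁, where n₁ is the incident medium (a clear liquid).
n₂ = n₁ tan θ_B = 2.134 × tan 41.74° = 1.904.

n ≈ 1.904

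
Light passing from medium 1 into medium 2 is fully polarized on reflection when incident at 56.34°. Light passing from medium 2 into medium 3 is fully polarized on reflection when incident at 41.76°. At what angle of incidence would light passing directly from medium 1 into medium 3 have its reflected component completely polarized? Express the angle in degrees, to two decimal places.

n₂/n₁ = tan 56.34° = 1.5017 and n₃/n₂ = tan 41.76° = 0.8928.
n₃/n₁ = 1.3408. Then tan θ_B(1→3) = n₃/n₁, so θ_B(1→3) = arctan(1.3408) = 53.28°.

θ_B ≈ 53.28°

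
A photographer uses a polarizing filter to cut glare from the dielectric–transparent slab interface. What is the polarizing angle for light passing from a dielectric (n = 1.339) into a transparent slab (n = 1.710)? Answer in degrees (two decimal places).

θ_B ≈ 51.94°

Here n₂/n₁ = 1.710/1.339 = 1.2771, and Brewster's law gives tan θ_B = n₂/n₁.
So θ_B = arctan 1.2771 = 51.94°.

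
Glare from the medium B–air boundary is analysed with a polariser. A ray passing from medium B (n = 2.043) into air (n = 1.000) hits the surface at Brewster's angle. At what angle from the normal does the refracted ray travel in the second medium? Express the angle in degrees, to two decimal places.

θ_B = arctan(n₂/n₁) = arctan(1.000/2.043) = 26.08°.
Since θ_B + θ_t = 90° at Brewster incidence, θ_t = 90° − 26.08° = 63.92°.

θ_t ≈ 63.92°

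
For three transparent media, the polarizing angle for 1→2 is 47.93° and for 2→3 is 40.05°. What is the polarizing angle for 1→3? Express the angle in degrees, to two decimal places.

Each Brewster angle gives a ratio: n₂/n₁ = tan 47.93° = 1.1079, n₃/n₂ = tan 40.05° = 0.8406.
n₃/n₁ = 0.9313. Then tan θ_B(1→3) = n₃/n₁, so θ_B(1→3) = arctan(0.9313) = 42.96°.

θ_B ≈ 42.96°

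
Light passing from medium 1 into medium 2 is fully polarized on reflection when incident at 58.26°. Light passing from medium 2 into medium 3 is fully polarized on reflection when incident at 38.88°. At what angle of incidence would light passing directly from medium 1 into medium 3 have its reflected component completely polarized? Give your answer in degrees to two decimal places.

θ_B ≈ 52.51°

Each Brewster angle gives a ratio: n₂/n₁ = tan 58.26° = 1.6166, n₃/n₂ = tan 38.88° = 0.8063.
So n₃/n₁ = (n₂/n₁)(n₃/n₂) = 1.6166 × 0.8063 = 1.3035.
θ_B(1→3) = arctan(1.3035) = 52.51°.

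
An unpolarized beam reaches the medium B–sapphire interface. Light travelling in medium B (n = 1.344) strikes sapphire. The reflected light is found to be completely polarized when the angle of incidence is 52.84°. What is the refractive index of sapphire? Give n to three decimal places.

At the Brewster angle, tan θ_B = n₂/n₁ with n₁ on the incident side (medium B) and n₂ on the transmitted side (sapphire).
n₂ = n₁ tan θ_B = 1.344 × tan 52.84° = 1.773.

n ≈ 1.773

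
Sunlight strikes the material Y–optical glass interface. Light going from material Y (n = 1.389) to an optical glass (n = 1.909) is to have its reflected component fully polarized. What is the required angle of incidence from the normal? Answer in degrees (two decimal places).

θ_B ≈ 53.96°

Here n₂/n₁ = 1.909/1.389 = 1.3744, and Brewster's law gives tan θ_B = n₂/n₁.
So θ_B = arctan 1.3744 = 53.96°.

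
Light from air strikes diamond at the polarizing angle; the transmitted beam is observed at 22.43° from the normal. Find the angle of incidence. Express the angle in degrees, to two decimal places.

At Brewster's angle the reflected and refracted rays are perpendicular, so θ_B + θ_t = 90°.
So θ_B = 90° − θ_t = 90° − 22.43° = 67.57°.

θ_B ≈ 67.57°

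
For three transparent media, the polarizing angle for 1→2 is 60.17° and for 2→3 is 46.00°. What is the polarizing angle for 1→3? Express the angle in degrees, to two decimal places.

θ_B ≈ 61.03°

n₂/n₁ = tan 60.17° = 1.7440 and n₃/n₂ = tan 46.00° = 1.0355.
So n₃/n₁ = (n₂/n₁)(n₃/n₂) = 1.7440 × 1.0355 = 1.8059.
θ_B(1→3) = arctan(1.8059) = 61.03°.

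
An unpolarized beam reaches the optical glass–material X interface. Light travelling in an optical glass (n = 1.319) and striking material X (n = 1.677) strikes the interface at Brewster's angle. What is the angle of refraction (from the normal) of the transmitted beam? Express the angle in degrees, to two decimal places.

tan θ_B = n₂/n₁ = 1.677/1.319 = 1.2714, so θ_B = 51.81°.
At Brewster's angle the reflected and refracted rays are perpendicular, so θ_t = 90° − θ_B = 90° − 51.81° = 38.19°.

θ_t ≈ 38.19°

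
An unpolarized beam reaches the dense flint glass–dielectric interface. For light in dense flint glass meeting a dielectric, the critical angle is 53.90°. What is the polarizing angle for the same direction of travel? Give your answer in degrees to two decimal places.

sin θ_c = n₂/n₁, so n₂/n₁ = sin 53.90° = 0.8080.
Brewster: tan θ_B = n₂/n₁ = 0.8080.
θ_B = arctan(0.8080) = 38.94°.

θ_B ≈ 38.94°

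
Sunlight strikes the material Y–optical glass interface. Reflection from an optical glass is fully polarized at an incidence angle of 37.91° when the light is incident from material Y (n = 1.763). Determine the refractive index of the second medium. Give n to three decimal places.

Brewster's law: tan θ_B = n₂/n₁ (light incident in material Y, refracted into an optical glass).
n₂ = n₁ tan θ_B = 1.763 × tan 37.91° = 1.373.

n ≈ 1.373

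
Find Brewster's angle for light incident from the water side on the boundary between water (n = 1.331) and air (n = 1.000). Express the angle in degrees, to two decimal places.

θ_B ≈ 36.92°

At Brewster's angle the reflected and refracted rays are perpendicular, which with Snell's law gives tan θ_B = n₂/n₁.
Brewster's condition: tan θ_B = n₂/n₁ = 1.000/1.331 = 0.7513. Taking the arctangent, θ_B = 36.92°.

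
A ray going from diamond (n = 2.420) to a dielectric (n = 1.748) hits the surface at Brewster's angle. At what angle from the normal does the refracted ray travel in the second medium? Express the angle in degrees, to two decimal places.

tan θ_B = n₂/n₁ = 1.748/2.420 = 0.7223, so θ_B = 35.84°.
Since θ_B + θ_t = 90° at Brewster incidence, θ_t = 90° − 35.84° = 54.16°.

θ_t ≈ 54.16°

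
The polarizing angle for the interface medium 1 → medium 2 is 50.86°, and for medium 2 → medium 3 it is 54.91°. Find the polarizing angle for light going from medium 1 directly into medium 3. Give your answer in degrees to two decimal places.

θ_B ≈ 60.24°

Each Brewster angle gives a ratio: n₂/n₁ = tan 50.86° = 1.2287, n₃/n₂ = tan 54.91° = 1.4234.
Multiplying, n₃/n₁ = 1.2287 × 1.4234 = 1.7490, and θ_B(1→3) = arctan 1.7490 = 60.24°.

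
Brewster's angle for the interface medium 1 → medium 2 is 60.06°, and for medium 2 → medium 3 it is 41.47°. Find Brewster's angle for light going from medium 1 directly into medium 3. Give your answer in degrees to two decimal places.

Each Brewster angle gives a ratio: n₂/n₁ = tan 60.06° = 1.7362, n₃/n₂ = tan 41.47° = 0.8838.
Multiplying, n₃/n₁ = 1.7362 × 0.8838 = 1.5345, and θ_B(1→3) = arctan 1.5345 = 56.91°.

θ_B ≈ 56.91°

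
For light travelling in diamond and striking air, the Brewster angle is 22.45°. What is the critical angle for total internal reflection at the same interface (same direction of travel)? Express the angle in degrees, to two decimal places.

tan θ_B = n₂/n₁ = tan 22.45° = 0.4132.
Total internal reflection: sin θ_c = n₂/n₁ = 0.4132.
θ_c = arcsin(0.4132) = 24.41°.

θ_c ≈ 24.41°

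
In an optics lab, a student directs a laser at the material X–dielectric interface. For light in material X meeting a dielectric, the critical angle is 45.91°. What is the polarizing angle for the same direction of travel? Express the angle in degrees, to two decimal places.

sin θ_c = n₂/n₁, so n₂/n₁ = sin 45.91° = 0.7182.
Brewster: tan θ_B = n₂/n₁ = 0.7182.
θ_B = arctan(0.7182) = 35.69°.

θ_B ≈ 35.69°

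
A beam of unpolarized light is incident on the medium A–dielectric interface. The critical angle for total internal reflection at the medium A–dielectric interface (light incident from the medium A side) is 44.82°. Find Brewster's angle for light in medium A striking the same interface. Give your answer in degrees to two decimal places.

θ_B ≈ 35.18°

sin θ_c = n₂/n₁, so n₂/n₁ = sin 44.82° = 0.7049.
Brewster: tan θ_B = n₂/n₁ = 0.7049.
θ_B = arctan(0.7049) = 35.18°.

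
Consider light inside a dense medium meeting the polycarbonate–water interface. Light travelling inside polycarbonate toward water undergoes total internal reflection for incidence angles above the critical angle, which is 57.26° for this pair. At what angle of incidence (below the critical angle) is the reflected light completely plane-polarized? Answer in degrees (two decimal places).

sin θ_c = n₂/n₁, so n₂/n₁ = sin 57.26° = 0.8411.
Brewster: tan θ_B = n₂/n₁ = 0.8411.
θ_B = arctan(0.8411) = 40.07°.

θ_B ≈ 40.07°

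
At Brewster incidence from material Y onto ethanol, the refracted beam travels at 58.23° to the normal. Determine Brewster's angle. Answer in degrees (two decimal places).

Brewster's condition makes the reflected and refracted beams perpendicular: θ_B + θ_t = 90°.
θ_B = 90° − 58.23° = 31.77°.

θ_B ≈ 31.77°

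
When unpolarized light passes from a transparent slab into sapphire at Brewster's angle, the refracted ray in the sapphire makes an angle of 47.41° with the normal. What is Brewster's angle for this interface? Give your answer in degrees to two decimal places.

Brewster's condition makes the reflected and refracted beams perpendicular: θ_B + θ_t = 90°.
θ_B = 90° − 47.41° = 42.59°.

θ_B ≈ 42.59°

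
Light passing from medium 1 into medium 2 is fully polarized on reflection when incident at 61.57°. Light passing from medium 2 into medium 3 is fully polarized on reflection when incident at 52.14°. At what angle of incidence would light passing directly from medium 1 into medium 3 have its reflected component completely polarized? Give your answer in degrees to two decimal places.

n₂/n₁ = tan 61.57° = 1.8471 and n₃/n₂ = tan 52.14° = 1.2864.
Multiplying, n₃/n₁ = 1.8471 × 1.2864 = 2.3762, and θ_B(1→3) = arctan 2.3762 = 67.18°.

θ_B ≈ 67.18°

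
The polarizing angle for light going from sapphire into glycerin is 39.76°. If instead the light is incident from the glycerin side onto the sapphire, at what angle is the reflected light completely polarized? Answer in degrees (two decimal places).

The two Brewster angles are complementary: θ_B' = 90° − θ_B = 90° − 39.76° = 50.24°.

θ_B' ≈ 50.24°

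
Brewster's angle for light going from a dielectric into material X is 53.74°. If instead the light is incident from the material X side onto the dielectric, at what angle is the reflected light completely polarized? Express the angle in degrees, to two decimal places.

The two Brewster angles are complementary: θ_B' = 90° − θ_B = 90° − 53.74° = 36.26°.

θ_B' ≈ 36.26°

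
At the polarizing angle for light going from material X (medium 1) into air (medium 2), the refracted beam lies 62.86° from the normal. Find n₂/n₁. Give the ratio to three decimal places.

At Brewster incidence θ_B = 90° − θ_t = 90° − 62.86° = 27.14°.
tan θ_B = n₂/n₁, so n₂/n₁ = tan 27.14° = 0.513.

n₂/n₁ ≈ 0.513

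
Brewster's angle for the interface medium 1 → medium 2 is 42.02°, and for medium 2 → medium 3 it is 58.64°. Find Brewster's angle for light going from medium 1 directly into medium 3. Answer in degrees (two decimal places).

θ_B ≈ 55.93°

Each Brewster angle gives a ratio: n₂/n₁ = tan 42.02° = 0.9010, n₃/n₂ = tan 58.64° = 1.6408.
n₃/n₁ = 1.4785. Then tan θ_B(1→3) = n₃/n₁, so θ_B(1→3) = arctan(1.4785) = 55.93°.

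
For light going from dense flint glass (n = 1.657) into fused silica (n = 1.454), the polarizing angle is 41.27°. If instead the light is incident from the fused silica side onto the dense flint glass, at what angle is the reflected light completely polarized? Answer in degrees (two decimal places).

θ_B' ≈ 48.73°

Reversing the direction swaps n₁ and n₂, so tan θ_B' = 1/tan θ_B and θ_B' = 90° − θ_B.
Hence θ_B' = 90° − 41.27° = 48.73°.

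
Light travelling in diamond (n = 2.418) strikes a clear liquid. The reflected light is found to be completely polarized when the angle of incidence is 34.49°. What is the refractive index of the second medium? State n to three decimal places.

At the polarizing angle, tan θ_B = n₂/n₁ with n₁ on the incident side (diamond) and n₂ on the transmitted side (a clear liquid).
n₂ = n₁ tan θ_B = 2.418 × tan 34.49° = 1.661.

n ≈ 1.661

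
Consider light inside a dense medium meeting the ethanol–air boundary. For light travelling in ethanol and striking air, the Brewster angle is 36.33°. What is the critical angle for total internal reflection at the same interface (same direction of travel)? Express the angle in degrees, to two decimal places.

θ_c ≈ 47.34°

tan θ_B = n₂/n₁ = tan 36.33° = 0.7354.
Total internal reflection: sin θ_c = n₂/n₁ = 0.7354.
θ_c = arcsin(0.7354) = 47.34°.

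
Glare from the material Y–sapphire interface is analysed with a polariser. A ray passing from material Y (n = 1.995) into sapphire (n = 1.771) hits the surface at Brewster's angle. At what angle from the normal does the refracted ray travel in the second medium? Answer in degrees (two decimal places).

θ_t ≈ 48.40°

θ_B = arctan(n₂/n₁) = arctan(1.771/1.995) = 41.60°.
Since θ_B + θ_t = 90° at Brewster incidence, θ_t = 90° − 41.60° = 48.40°.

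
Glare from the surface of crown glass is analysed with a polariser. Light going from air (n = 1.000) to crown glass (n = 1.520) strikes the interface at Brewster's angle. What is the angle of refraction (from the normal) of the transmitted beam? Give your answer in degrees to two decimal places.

θ_t ≈ 33.34°

θ_B = arctan(n₂/n₁) = arctan(1.520/1.000) = 56.66°.
The refracted ray is perpendicular to the reflected ray, so θ_t = 90° − θ_B = 33.34°.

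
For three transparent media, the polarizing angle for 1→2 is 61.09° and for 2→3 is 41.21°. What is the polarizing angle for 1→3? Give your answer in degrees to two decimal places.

θ_B ≈ 57.76°

tan θ_B(1→2) = n₂/n₁ = tan 61.09° = 1.8107.
tan θ_B(2→3) = n₃/n₂ = tan 41.21° = 0.8757.
So n₃/n₁ = (n₂/n₁)(n₃/n₂) = 1.8107 × 0.8757 = 1.5857.
θ_B(1→3) = arctan(1.5857) = 57.76°.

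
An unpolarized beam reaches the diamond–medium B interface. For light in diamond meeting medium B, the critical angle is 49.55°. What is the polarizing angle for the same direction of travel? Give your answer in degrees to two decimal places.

θ_B ≈ 37.27°

sin θ_c = n₂/n₁, so n₂/n₁ = sin 49.55° = 0.7610.
Brewster: tan θ_B = n₂/n₁ = 0.7610.
θ_B = arctan(0.7610) = 37.27°.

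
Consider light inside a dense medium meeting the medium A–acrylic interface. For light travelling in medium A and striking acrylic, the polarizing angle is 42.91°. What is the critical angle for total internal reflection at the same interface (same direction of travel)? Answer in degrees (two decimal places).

θ_c ≈ 68.37°

tan θ_B = n₂/n₁ = tan 42.91° = 0.9296.
Total internal reflection: sin θ_c = n₂/n₁ = 0.9296.
θ_c = arcsin(0.9296) = 68.37°.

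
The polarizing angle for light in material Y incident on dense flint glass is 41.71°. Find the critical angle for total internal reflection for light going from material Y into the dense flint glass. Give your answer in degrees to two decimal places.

tan θ_B = n₂/n₁ = tan 41.71° = 0.8913.
Total internal reflection: sin θ_c = n₂/n₁ = 0.8913.
θ_c = arcsin(0.8913) = 63.03°.

θ_c ≈ 63.03°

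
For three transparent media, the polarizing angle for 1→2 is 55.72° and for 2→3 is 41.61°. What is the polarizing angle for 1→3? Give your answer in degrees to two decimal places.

n₂/n₁ = tan 55.72° = 1.4670 and n₃/n₂ = tan 41.61° = 0.8882.
So n₃/n₁ = (n₂/n₁)(n₃/n₂) = 1.4670 × 0.8882 = 1.3030.
θ_B(1→3) = arctan(1.3030) = 52.49°.

θ_B ≈ 52.49°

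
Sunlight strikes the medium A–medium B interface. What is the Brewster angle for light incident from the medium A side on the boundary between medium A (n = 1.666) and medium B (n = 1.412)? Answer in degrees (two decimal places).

θ_B ≈ 40.28°

At Brewster's angle the reflected and refracted rays are perpendicular, which with Snell's law gives tan θ_B = n₂/n₁.
Brewster's condition: tan θ_B = n₂/n₁ = 1.412/1.666 = 0.8475. Taking the arctangent, θ_B = 40.28°.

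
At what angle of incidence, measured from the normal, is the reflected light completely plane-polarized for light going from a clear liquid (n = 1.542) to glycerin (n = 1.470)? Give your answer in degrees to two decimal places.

At Brewster's angle the reflected and refracted rays are perpendicular, which with Snell's law gives tan θ_B = n₂/n₁.
Here n₂/n₁ = 1.470/1.542 = 0.9533, and Brewster's law gives tan θ_B = n₂/n₁.
θ_B = arctan(0.9533) = 43.63°.

θ_B ≈ 43.63°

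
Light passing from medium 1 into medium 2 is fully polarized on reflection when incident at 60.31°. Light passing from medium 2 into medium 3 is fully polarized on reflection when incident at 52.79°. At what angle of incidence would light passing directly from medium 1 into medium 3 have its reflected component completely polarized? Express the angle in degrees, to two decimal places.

n₂/n₁ = tan 60.31° = 1.7539 and n₃/n₂ = tan 52.79° = 1.3170.
So n₃/n₁ = (n₂/n₁)(n₃/n₂) = 1.7539 × 1.3170 = 2.3098.
θ_B(1→3) = arctan(2.3098) = 66.59°.

θ_B ≈ 66.59°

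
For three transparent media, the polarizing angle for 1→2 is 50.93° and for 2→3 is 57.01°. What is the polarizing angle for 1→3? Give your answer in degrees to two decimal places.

n₂/n₁ = tan 50.93° = 1.2318 and n₃/n₂ = tan 57.01° = 1.5405.
n₃/n₁ = 1.8976. Then tan θ_B(1→3) = n₃/n₁, so θ_B(1→3) = arctan(1.8976) = 62.21°.

θ_B ≈ 62.21°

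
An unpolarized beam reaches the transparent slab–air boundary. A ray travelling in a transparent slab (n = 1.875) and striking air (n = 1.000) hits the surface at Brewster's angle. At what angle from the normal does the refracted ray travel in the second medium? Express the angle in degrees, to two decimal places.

First find Brewster's angle: tan θ_B = 1.000/1.875 = 0.5333, giving θ_B = 28.07°.
The refracted ray is perpendicular to the reflected ray, so θ_t = 90° − θ_B = 61.93°.

θ_t ≈ 61.93°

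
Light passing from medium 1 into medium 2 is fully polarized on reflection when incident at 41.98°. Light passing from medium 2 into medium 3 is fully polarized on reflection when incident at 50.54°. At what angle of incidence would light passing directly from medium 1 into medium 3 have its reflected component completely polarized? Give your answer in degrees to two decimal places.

tan θ_B(1→2) = n₂/n₁ = tan 41.98° = 0.8998.
tan θ_B(2→3) = n₃/n₂ = tan 50.54° = 1.2148.
So n₃/n₁ = (n₂/n₁)(n₃/n₂) = 0.8998 × 1.2148 = 1.0931.
θ_B(1→3) = arctan(1.0931) = 47.55°.

θ_B ≈ 47.55°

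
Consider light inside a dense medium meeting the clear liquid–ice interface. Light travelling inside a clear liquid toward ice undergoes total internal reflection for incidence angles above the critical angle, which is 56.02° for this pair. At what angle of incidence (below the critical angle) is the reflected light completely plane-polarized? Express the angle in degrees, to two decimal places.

θ_B ≈ 39.67°

sin θ_c = n₂/n₁, so n₂/n₁ = sin 56.02° = 0.8292.
Brewster: tan θ_B = n₂/n₁ = 0.8292.
θ_B = arctan(0.8292) = 39.67°.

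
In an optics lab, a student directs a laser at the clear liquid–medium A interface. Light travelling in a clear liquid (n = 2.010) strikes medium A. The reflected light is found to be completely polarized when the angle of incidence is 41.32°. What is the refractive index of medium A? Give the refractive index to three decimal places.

At the polarizing angle, tan θ_B = n₂/n₁ with n₁ on the incident side (a clear liquid) and n₂ on the transmitted side (medium A).
n₂ = n₁ tan θ_B = 2.010 × tan 41.32° = 1.767.

n ≈ 1.767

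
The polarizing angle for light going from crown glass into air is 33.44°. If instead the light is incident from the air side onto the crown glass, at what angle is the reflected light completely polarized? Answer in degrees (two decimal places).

The two Brewster angles are complementary: θ_B' = 90° − θ_B = 90° − 33.44° = 56.56°.

θ_B' ≈ 56.56°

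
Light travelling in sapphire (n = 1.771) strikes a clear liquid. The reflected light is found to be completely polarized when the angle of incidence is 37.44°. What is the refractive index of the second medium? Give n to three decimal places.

n ≈ 1.356

Full polarization of the reflected beam means tan θ_B = n₂/n₁, where n₁ is the incident medium (sapphire).
n₂ = n₁ tan θ_B = 1.771 × tan 37.44° = 1.356.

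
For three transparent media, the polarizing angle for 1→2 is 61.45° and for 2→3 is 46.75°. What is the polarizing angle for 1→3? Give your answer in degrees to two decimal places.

θ_B ≈ 62.90°

tan θ_B(1→2) = n₂/n₁ = tan 61.45° = 1.8379.
tan θ_B(2→3) = n₃/n₂ = tan 46.75° = 1.0630.
Multiplying, n₃/n₁ = 1.8379 × 1.0630 = 1.9538, and θ_B(1→3) = arctan 1.9538 = 62.90°.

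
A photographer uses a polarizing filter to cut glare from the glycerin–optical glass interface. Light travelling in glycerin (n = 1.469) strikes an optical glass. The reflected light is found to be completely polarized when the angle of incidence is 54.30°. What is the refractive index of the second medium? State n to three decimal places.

Brewster's law: tan θ_B = n₂/n₁ (light incident in glycerin, refracted into an optical glass).
n₂ = n₁ tan θ_B = 1.469 × tan 54.30° = 2.044.

n ≈ 2.044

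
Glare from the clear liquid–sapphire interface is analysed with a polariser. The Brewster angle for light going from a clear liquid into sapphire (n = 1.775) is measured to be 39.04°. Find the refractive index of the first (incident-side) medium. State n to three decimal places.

Full polarization of the reflected beam means tan θ_B = n₂/n₁, where n₁ is the incident medium (a clear liquid).
n₁ = n₂ / tan θ_B = 1.775 / tan 39.04° = 2.189.

n ≈ 2.189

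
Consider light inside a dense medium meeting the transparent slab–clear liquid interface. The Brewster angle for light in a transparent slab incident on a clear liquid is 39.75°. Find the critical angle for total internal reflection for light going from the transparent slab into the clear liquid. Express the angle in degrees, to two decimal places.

θ_c ≈ 56.27°

tan θ_B = n₂/n₁ = tan 39.75° = 0.8317.
Total internal reflection: sin θ_c = n₂/n₁ = 0.8317.
θ_c = arcsin(0.8317) = 56.27°.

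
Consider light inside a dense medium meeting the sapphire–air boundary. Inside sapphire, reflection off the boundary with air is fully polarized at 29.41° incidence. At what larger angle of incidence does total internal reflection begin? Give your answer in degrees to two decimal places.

θ_c ≈ 34.31°

n₂/n₁ = tan 29.41° = 0.5637; the critical angle satisfies sin θ_c = n₂/n₁.
θ_c = arcsin(0.5637) = 34.31°.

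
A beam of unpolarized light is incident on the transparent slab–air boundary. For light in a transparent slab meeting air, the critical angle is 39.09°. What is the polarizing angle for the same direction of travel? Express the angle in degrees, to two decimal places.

θ_B ≈ 32.23°

At the critical angle sin θ_c = n₂/n₁, giving n₂/n₁ = sin 39.09° = 0.6305.
Then tan θ_B = n₂/n₁ = 0.6305, so θ_B = arctan 0.6305 = 32.23°.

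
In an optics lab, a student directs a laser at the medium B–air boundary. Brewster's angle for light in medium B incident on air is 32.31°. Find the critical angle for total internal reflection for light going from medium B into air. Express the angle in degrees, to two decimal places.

θ_c ≈ 39.23°

From Brewster, n₂/n₁ = tan θ_B = tan 32.31° = 0.6324.
Then sin θ_c = n₂/n₁ = 0.6324, so θ_c = arcsin 0.6324 = 39.23°.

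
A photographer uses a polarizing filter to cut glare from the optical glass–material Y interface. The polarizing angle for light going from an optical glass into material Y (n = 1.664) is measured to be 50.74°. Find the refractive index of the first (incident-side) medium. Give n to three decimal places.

At the polarizing angle, tan θ_B = n₂/n₁ with n₁ on the incident side (an optical glass) and n₂ on the transmitted side (material Y).
n₁ = n₂ / tan θ_B = 1.664 / tan 50.74° = 1.360.

n ≈ 1.360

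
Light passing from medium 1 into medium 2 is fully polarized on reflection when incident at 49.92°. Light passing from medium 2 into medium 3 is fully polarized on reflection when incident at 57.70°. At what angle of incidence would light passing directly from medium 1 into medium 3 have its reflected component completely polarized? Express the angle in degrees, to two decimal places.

θ_B ≈ 61.99°

tan θ_B(1→2) = n₂/n₁ = tan 49.92° = 1.1884.
tan θ_B(2→3) = n₃/n₂ = tan 57.70° = 1.5818.
n₃/n₁ = 1.8798. Then tan θ_B(1→3) = n₃/n₁, so θ_B(1→3) = arctan(1.8798) = 61.99°.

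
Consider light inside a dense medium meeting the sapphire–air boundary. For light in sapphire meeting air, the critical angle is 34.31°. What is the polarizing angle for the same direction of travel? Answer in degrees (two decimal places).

n₂/n₁ = sin θ_c = sin 34.31° = 0.5637.
tan θ_B equals the same ratio, so θ_B = arctan(0.5637) = 29.41°.

θ_B ≈ 29.41°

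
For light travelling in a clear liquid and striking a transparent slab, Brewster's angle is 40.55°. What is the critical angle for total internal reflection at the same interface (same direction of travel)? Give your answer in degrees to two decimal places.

tan θ_B = n₂/n₁ = tan 40.55° = 0.8556.
Total internal reflection: sin θ_c = n₂/n₁ = 0.8556.
θ_c = arcsin(0.8556) = 58.83°.

θ_c ≈ 58.83°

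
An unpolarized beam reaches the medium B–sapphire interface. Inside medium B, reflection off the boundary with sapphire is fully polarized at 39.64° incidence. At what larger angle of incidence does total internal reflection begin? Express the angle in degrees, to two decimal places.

θ_c ≈ 55.94°

From Brewster, n₂/n₁ = tan θ_B = tan 39.64° = 0.8284.
Then sin θ_c = n₂/n₁ = 0.8284, so θ_c = arcsin 0.8284 = 55.94°.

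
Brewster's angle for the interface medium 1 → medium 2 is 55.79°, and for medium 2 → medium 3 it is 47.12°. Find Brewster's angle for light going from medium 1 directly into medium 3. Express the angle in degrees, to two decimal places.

θ_B ≈ 57.74°

tan θ_B(1→2) = n₂/n₁ = tan 55.79° = 1.4709.
tan θ_B(2→3) = n₃/n₂ = tan 47.12° = 1.0769.
n₃/n₁ = 1.5840. Then tan θ_B(1→3) = n₃/n₁, so θ_B(1→3) = arctan(1.5840) = 57.74°.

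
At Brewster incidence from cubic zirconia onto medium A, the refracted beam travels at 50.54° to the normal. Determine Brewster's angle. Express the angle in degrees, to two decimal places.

θ_B ≈ 39.46°

Brewster's condition makes the reflected and refracted beams perpendicular: θ_B + θ_t = 90°.
So θ_B = 90° − θ_t = 90° − 50.54° = 39.46°.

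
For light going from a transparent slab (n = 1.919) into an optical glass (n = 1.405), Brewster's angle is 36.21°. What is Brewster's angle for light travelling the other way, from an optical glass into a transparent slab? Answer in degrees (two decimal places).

Reversing the direction swaps n₁ and n₂, so tan θ_B' = 1/tan θ_B and θ_B' = 90° − θ_B.
Hence θ_B' = 90° − 36.21° = 53.79°.

θ_B' ≈ 53.79°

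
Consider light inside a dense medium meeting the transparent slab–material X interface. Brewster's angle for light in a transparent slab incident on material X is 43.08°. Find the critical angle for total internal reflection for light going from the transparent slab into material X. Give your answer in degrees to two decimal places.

θ_c ≈ 69.25°

tan θ_B = n₂/n₁ = tan 43.08° = 0.9351.
Total internal reflection: sin θ_c = n₂/n₁ = 0.9351.
θ_c = arcsin(0.9351) = 69.25°.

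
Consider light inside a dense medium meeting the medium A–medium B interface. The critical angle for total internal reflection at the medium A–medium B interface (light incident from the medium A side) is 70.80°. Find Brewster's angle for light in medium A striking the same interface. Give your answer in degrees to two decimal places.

θ_B ≈ 43.36°

n₂/n₁ = sin θ_c = sin 70.80° = 0.9444.
tan θ_B equals the same ratio, so θ_B = arctan(0.9444) = 43.36°.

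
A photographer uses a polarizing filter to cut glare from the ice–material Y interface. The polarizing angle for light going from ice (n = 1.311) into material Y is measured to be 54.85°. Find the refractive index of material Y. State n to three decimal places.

n ≈ 1.862

Full polarization of the reflected beam means tan θ_B = n₂/n₁, where n₁ is the incident medium (ice).
n₂ = n₁ tan θ_B = 1.311 × tan 54.85° = 1.862.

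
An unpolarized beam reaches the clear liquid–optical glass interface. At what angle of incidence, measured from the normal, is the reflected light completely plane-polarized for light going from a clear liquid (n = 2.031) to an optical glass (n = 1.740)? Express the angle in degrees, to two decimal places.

θ_B ≈ 40.59°

At Brewster's angle the reflected and refracted rays are perpendicular, which with Snell's law gives tan θ_B = n₂/n₁.
Brewster's condition: tan θ_B = n₂/n₁ = 1.740/2.031 = 0.8567.
So θ_B = arctan 0.8567 = 40.59°.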